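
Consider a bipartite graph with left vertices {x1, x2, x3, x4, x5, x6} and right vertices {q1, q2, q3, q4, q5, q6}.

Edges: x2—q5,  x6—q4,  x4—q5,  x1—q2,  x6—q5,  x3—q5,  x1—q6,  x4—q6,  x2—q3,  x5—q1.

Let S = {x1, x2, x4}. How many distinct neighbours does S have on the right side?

4

The union of neighbours of {x1, x2, x4} is {q2, q3, q5, q6}, which has 4 elements.
Since |N(S)| = 4 ≥ |S| = 3, Hall's condition holds for this subset.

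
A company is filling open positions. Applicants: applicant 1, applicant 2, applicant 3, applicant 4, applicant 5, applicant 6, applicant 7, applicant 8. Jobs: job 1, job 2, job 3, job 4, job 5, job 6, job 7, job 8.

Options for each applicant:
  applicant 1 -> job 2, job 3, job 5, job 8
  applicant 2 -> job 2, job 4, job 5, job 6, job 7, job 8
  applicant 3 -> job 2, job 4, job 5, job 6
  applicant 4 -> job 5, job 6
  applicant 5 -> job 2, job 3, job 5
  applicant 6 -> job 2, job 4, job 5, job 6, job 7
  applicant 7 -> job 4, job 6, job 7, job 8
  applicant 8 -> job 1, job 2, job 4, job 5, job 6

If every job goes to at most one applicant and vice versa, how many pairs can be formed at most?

A valid assignment of size 8: applicant 1-job 8, applicant 2-job 4, applicant 3-job 2, applicant 4-job 5, applicant 5-job 3, applicant 6-job 7, applicant 7-job 6, applicant 8-job 1.
This saturates every applicant, so 8 is the maximum.

8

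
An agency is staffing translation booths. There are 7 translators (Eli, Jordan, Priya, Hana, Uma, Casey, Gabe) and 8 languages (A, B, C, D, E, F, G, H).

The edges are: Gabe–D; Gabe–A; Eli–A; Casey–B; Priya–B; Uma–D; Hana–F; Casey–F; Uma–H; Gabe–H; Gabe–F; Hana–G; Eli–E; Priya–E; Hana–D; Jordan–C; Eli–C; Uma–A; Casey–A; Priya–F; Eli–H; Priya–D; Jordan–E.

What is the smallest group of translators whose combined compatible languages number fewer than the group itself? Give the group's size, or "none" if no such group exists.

A matching saturating every translator exists, for instance Eli→E, Jordan→C, Priya→B, Hana→D, Uma→H, Casey→A, Gabe→F.
By Hall's marriage theorem, this means |N(S)| ≥ |S| for every subset S, so no violating subset exists.

none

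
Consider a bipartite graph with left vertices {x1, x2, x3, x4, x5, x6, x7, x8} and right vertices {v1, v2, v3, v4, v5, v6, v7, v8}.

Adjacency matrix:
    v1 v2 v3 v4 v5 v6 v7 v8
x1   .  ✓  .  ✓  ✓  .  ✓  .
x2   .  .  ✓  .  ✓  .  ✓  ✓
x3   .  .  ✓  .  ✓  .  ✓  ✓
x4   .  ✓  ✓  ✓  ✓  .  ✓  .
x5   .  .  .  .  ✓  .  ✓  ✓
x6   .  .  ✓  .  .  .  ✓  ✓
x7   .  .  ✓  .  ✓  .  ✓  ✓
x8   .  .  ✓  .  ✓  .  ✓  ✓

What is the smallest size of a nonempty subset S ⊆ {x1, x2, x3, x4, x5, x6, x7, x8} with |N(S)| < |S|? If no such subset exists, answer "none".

Take S = {x2, x3, x5, x6, x7}. Its neighbourhood is {v3, v5, v7, v8}, so |N(S)| = 4 < |S| = 5.
Every subset of size less than 5 has at least as many neighbours as members, so 5 is the minimum.

5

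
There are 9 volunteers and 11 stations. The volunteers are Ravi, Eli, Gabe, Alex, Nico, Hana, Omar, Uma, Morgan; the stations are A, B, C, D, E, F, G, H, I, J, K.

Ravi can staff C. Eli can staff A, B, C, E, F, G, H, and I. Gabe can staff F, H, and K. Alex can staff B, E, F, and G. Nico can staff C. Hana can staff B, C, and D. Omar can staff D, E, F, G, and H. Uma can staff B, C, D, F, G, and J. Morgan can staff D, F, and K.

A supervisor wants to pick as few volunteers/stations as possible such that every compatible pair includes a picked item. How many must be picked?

8

The 8 edges Ravi–C, Eli–A, Gabe–H, Alex–E, Hana–B, Omar–G, Uma–J, Morgan–F form a matching, so any vertex cover needs at least 8 vertices (one per matched edge).
Conversely {Eli, Gabe, Alex, Hana, Omar, Uma, Morgan, C} meets every edge and has exactly 8 vertices, so 8 is optimal.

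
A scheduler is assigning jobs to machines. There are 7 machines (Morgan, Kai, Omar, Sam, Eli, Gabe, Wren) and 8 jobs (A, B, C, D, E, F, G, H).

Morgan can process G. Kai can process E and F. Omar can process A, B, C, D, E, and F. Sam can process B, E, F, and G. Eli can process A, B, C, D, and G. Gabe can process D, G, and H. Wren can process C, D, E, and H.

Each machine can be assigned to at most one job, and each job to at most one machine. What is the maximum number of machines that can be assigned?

7

For example, pair Morgan-G, Kai-F, Omar-A, Sam-B, Eli-D, Gabe-H, Wren-E.
All 7 machines are matched, so no larger matching exists.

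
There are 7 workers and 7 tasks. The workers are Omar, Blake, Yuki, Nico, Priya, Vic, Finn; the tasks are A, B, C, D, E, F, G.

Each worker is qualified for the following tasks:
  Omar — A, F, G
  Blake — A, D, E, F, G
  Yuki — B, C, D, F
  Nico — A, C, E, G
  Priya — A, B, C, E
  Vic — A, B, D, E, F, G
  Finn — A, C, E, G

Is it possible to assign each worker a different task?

A valid assignment of size 7: Omar-G, Blake-D, Yuki-F, Nico-C, Priya-B, Vic-A, Finn-E.
Every worker is matched, so this is a perfect matching.

Yes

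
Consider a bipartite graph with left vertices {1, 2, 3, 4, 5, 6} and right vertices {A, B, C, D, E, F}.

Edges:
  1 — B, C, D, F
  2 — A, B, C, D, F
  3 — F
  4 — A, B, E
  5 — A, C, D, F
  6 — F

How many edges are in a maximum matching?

One maximum matching: 1–B, 2–A, 3–F, 4–E, 5–C.
The set {3, 6} has only 1 neighbour ({F}), so by Hall's theorem at most 5 of the 6 left vertices can be matched.

5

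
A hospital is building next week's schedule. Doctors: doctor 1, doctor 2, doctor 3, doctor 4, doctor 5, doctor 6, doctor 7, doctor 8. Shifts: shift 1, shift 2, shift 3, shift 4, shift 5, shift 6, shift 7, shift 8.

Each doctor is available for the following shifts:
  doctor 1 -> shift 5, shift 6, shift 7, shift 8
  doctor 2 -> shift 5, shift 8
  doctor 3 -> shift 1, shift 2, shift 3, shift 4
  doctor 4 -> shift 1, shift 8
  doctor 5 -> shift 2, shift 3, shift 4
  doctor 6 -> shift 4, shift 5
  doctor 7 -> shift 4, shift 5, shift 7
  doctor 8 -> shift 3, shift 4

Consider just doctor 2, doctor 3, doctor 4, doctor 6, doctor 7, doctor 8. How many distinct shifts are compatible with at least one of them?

The union of neighbours of {doctor 2, doctor 3, doctor 4, doctor 6, doctor 7, doctor 8} is {shift 1, shift 2, shift 3, shift 4, shift 5, shift 7, shift 8}, which has 7 elements.
Since |N(S)| = 7 ≥ |S| = 6, Hall's condition holds for this subset.

7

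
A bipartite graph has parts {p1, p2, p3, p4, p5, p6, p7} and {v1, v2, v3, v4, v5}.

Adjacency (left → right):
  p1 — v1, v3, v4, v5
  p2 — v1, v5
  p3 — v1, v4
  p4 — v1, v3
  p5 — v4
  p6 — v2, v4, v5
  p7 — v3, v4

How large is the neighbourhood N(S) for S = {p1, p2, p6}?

The union of neighbours of {p1, p2, p6} is {v1, v2, v3, v4, v5}, which has 5 elements.
Since |N(S)| = 5 ≥ |S| = 3, Hall's condition holds for this subset.

5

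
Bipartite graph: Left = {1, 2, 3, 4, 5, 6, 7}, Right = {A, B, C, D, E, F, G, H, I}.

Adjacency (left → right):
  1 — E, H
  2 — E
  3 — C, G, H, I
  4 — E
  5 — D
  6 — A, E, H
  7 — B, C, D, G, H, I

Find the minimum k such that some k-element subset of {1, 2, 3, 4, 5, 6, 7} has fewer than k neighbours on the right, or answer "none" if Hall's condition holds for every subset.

2

Take S = {2, 4}. Its neighbourhood is {E}, so |N(S)| = 1 < |S| = 2.
No single vertex violates Hall's condition since each has at least one neighbour, so 2 is the minimum.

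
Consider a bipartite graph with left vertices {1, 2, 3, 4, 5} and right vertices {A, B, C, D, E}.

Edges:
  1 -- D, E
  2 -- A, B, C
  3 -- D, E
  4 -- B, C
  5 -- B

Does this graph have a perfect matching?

A valid assignment of size 5: 1–D, 2–A, 3–E, 4–C, 5–B.
Every left vertex is matched, so this is a perfect matching.

Yes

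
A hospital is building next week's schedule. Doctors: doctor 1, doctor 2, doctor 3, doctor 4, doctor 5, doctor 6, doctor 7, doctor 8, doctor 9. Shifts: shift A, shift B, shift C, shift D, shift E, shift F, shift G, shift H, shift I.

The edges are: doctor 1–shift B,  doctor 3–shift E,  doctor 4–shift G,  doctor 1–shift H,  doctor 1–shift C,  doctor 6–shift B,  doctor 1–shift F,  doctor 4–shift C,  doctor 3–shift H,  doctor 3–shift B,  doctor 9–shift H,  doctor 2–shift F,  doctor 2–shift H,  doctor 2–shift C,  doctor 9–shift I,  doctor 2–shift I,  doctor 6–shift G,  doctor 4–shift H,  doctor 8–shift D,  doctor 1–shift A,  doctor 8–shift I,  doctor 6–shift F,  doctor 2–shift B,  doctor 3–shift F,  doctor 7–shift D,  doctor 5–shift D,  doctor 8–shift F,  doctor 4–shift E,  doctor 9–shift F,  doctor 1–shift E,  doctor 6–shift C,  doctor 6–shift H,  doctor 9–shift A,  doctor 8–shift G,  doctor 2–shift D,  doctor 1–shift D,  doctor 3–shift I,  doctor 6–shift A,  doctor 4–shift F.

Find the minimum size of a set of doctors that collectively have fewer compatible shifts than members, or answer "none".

Take S = {doctor 5, doctor 7}. Its neighbourhood is {shift D}, so |N(S)| = 1 < |S| = 2.
No single vertex violates Hall's condition since each has at least one neighbour, so 2 is the minimum.

2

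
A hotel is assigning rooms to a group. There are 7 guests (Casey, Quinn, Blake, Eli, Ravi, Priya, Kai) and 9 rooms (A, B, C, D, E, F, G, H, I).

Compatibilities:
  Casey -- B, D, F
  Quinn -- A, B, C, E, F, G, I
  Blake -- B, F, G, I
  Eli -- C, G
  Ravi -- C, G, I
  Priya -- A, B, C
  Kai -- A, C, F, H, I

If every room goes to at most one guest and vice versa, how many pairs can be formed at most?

7

One maximum matching: Casey–D, Quinn–G, Blake–F, Eli–C, Ravi–I, Priya–B, Kai–A.
This saturates every guest, so 7 is the maximum.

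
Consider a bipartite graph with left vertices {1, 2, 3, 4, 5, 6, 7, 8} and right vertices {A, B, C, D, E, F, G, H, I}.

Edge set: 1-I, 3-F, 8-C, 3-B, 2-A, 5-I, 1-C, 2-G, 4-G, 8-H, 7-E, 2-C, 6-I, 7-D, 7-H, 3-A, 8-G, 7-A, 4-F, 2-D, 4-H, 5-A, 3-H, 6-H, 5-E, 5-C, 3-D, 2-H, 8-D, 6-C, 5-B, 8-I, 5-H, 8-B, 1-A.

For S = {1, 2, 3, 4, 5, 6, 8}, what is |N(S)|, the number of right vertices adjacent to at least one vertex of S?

The union of neighbours of {1, 2, 3, 4, 5, 6, 8} is {A, B, C, D, E, F, G, H, I}, which has 9 elements.
Since |N(S)| = 9 ≥ |S| = 7, Hall's condition holds for this subset.

9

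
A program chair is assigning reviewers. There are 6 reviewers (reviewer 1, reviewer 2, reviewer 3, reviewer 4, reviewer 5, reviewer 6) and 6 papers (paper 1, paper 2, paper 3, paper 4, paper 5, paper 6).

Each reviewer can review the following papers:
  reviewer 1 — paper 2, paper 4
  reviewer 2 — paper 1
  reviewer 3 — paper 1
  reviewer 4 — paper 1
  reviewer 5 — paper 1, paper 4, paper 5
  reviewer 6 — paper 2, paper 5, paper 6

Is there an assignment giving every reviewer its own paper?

No

The set {reviewer 2, reviewer 3, reviewer 4} has only 1 neighbour ({paper 1}), so by Hall's theorem at most 4 of the 6 reviewers can be matched.
Hence no matching covers every reviewer.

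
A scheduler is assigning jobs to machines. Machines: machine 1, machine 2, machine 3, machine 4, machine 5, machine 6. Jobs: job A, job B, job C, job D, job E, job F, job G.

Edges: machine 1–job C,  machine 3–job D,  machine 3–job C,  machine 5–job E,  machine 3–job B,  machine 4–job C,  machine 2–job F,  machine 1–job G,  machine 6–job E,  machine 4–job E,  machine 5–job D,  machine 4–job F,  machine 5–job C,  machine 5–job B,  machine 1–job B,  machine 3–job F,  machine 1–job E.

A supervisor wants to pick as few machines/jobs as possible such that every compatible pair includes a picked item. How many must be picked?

The 6 edges machine 1–job G, machine 2–job F, machine 3–job B, machine 4–job C, machine 5–job D, machine 6–job E form a matching, so any vertex cover needs at least 6 vertices (one per matched edge).
Conversely {machine 1, machine 2, machine 3, machine 4, machine 5, machine 6} meets every edge and has exactly 6 vertices, so 6 is optimal.

6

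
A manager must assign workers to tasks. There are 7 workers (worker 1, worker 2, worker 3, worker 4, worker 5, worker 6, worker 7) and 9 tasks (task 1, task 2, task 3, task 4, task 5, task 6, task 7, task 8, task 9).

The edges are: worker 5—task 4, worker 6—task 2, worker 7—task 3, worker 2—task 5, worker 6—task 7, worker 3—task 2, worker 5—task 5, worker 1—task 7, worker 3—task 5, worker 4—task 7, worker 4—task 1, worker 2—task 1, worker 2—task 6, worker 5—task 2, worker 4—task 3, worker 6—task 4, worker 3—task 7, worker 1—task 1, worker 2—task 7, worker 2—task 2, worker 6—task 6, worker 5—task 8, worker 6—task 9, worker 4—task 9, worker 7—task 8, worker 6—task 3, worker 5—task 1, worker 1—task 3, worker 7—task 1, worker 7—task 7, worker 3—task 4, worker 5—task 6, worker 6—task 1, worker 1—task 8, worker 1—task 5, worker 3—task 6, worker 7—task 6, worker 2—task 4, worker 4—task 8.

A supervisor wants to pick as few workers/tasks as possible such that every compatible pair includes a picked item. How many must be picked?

A maximum matching has 7 edges (e.g. worker 1–task 1, worker 2–task 6, worker 3–task 5, worker 4–task 9, worker 5–task 4, worker 6–task 7, worker 7–task 8).
By König's theorem the minimum vertex cover has the same size. One such cover is {worker 1, worker 2, worker 3, worker 4, worker 5, worker 6, worker 7}.

7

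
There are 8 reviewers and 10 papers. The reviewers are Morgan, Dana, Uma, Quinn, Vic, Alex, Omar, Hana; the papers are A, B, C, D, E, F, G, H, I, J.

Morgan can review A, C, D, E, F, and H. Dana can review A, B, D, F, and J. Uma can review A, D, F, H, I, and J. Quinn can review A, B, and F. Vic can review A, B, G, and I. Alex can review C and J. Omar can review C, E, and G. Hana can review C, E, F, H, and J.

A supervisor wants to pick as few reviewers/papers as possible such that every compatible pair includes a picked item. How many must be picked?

The 8 edges Morgan–E, Dana–D, Uma–A, Quinn–F, Vic–B, Alex–C, Omar–G, Hana–J form a matching, so any vertex cover needs at least 8 vertices (one per matched edge).
Conversely {Morgan, Dana, Uma, Quinn, Vic, Alex, Omar, Hana} meets every edge and has exactly 8 vertices, so 8 is optimal.

8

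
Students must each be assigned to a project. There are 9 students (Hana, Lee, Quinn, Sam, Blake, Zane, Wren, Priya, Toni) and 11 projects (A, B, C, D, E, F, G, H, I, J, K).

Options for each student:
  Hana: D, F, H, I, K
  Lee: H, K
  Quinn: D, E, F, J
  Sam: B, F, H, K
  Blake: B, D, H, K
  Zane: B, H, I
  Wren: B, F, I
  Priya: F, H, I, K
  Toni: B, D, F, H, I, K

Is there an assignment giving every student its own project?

No

The set {Hana, Lee, Sam, Blake, Zane, Wren, Priya, Toni} has only 6 neighbours ({B, D, F, H, I, K}), so by Hall's theorem at most 7 of the 9 students can be matched.
Hence no matching covers every student.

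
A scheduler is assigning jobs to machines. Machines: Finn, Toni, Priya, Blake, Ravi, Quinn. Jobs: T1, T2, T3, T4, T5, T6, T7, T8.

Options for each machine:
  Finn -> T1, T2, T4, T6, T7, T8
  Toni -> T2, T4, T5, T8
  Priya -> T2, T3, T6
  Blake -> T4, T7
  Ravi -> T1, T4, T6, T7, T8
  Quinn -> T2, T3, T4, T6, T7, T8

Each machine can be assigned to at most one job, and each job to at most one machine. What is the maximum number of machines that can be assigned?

One maximum matching: Finn→T1, Toni→T8, Priya→T2, Blake→T4, Ravi→T6, Quinn→T7.
All 6 machines are matched, so no larger matching exists.

6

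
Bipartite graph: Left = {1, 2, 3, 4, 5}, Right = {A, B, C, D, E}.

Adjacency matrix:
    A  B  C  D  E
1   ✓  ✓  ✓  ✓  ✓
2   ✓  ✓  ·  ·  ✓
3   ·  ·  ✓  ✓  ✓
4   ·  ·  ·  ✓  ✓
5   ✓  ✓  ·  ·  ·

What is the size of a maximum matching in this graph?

A valid assignment of size 5: 1→A, 2→E, 3→C, 4→D, 5→B.
All 5 left vertices are matched, so no larger matching exists.

5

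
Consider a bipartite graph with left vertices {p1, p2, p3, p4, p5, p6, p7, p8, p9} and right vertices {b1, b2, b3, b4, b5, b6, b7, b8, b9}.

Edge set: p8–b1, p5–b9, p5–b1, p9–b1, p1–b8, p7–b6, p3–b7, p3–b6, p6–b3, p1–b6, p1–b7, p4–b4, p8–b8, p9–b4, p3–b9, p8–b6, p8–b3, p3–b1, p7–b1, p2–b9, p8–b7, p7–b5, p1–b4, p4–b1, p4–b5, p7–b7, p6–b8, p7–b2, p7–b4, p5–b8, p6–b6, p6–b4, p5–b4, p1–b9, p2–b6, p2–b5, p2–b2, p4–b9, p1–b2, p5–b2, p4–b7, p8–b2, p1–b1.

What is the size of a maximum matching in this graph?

A valid assignment of size 9: p1–b2, p2–b6, p3–b9, p4–b7, p5–b8, p6–b3, p7–b5, p8–b1, p9–b4.
All 9 left vertices are matched, so no larger matching exists.

9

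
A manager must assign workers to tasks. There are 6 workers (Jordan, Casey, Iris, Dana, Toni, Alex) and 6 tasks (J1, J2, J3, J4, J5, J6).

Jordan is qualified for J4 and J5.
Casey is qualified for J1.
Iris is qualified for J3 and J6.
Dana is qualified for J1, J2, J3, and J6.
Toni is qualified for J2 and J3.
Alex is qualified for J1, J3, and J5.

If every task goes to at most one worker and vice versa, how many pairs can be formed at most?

6

A valid assignment of size 6: Jordan→J4, Casey→J1, Iris→J6, Dana→J2, Toni→J3, Alex→J5.
All 6 workers are matched, so no larger matching exists.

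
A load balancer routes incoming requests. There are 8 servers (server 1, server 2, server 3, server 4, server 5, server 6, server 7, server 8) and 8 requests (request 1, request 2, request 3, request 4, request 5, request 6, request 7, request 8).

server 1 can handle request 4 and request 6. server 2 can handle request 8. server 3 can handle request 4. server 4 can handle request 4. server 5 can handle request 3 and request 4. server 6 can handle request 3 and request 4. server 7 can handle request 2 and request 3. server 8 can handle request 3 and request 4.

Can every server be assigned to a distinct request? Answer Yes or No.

The set {server 3, server 4, server 5, server 6, server 8} has only 2 neighbours ({request 3, request 4}), so by Hall's theorem at most 5 of the 8 servers can be matched.
Hence no matching covers every server.

No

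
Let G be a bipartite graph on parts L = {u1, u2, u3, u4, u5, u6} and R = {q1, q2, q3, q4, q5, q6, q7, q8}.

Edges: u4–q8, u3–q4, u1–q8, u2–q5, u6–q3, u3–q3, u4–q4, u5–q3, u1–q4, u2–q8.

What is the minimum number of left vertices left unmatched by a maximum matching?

A valid assignment of size 4: u1→q4, u2→q5, u3→q3, u4→q8.
The set {u1, u3, u4, u5, u6} has only 3 neighbours ({q3, q4, q8}), so by Hall's theorem at most 4 of the 6 left vertices can be matched.
That matches 4 of the 6, leaving 2 unmatched; no matching can do better.

2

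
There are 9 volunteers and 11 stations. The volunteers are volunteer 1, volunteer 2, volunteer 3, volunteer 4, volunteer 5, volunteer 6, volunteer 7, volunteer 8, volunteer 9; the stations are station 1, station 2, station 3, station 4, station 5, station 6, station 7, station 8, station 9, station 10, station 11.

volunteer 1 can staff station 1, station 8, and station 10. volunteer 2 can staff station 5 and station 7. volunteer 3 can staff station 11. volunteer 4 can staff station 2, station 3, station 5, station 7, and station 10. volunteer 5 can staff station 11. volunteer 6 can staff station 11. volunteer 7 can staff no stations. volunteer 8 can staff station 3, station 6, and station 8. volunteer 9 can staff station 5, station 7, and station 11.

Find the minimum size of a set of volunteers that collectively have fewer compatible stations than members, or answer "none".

1

Take S = {volunteer 7}. Its neighbourhood is {}, so |N(S)| = 0 < |S| = 1.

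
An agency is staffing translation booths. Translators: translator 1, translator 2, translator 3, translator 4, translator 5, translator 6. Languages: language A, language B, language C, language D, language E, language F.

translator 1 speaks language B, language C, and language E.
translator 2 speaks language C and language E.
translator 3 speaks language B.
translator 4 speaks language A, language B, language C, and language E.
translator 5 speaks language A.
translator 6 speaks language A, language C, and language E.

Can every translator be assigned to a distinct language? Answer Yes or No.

No

The set {translator 1, translator 2, translator 3, translator 4, translator 5, translator 6} has only 4 neighbours ({language A, language B, language C, language E}), so by Hall's theorem at most 4 of the 6 translators can be matched.
Hence no matching covers every translator.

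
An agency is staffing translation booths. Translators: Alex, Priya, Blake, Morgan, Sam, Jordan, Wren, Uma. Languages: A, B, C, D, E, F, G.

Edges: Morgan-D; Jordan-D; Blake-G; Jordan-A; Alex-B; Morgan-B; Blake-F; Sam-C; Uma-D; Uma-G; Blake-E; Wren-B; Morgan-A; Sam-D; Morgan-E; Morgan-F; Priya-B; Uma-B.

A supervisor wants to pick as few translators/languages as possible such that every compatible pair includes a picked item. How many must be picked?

{Blake, Morgan, Sam, Jordan, Uma, B} is a vertex cover of size 6: every edge has an endpoint in this set.
No smaller cover exists because Alex–B, Blake–E, Morgan–A, Sam–C, Jordan–D, Uma–G is a matching of size 6, and a cover must include an endpoint of each of these disjoint edges (König's theorem).

6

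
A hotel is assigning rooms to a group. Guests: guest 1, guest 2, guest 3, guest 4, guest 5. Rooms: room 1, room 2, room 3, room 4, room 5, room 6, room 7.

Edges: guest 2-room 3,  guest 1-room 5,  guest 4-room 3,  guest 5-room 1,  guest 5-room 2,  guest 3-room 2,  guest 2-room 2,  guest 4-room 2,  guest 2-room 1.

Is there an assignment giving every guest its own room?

No

The set {guest 2, guest 3, guest 4, guest 5} has only 3 neighbours ({room 1, room 2, room 3}), so by Hall's theorem at most 4 of the 5 guests can be matched.
Hence no matching covers every guest.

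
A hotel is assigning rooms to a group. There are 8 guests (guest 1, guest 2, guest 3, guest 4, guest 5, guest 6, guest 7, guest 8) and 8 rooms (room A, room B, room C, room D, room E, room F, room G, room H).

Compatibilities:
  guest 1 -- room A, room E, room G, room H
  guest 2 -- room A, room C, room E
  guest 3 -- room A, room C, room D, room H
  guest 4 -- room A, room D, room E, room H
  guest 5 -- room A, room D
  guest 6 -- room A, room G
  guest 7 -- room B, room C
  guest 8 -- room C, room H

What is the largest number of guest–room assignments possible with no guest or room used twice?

7

A valid assignment of size 7: guest 1→room E, guest 2→room C, guest 3→room D, guest 4→room H, guest 5→room A, guest 6→room G, guest 7→room B.
The set {guest 1, guest 2, guest 3, guest 4, guest 5, guest 6, guest 8} has only 6 neighbours ({room A, room C, room D, room E, room G, room H}), so by Hall's theorem at most 7 of the 8 guests can be matched.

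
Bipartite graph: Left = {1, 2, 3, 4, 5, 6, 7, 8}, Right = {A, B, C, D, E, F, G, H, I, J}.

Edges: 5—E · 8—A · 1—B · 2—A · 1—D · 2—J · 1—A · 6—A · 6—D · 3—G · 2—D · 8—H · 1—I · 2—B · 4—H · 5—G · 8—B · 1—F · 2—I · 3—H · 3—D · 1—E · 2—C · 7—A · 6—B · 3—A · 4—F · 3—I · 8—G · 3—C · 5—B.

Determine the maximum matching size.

8

A valid assignment of size 8: 1→F, 2→J, 3→G, 4→H, 5→E, 6→D, 7→A, 8→B.
This saturates every left vertex, so 8 is the maximum.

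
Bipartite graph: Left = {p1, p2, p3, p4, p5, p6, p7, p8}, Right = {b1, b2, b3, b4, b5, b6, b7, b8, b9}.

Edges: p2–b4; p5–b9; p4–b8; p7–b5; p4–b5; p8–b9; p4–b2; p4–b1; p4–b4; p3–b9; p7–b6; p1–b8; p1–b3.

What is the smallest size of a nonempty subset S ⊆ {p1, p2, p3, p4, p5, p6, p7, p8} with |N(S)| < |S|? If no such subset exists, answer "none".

Take S = {p6}. Its neighbourhood is {}, so |N(S)| = 0 < |S| = 1.

1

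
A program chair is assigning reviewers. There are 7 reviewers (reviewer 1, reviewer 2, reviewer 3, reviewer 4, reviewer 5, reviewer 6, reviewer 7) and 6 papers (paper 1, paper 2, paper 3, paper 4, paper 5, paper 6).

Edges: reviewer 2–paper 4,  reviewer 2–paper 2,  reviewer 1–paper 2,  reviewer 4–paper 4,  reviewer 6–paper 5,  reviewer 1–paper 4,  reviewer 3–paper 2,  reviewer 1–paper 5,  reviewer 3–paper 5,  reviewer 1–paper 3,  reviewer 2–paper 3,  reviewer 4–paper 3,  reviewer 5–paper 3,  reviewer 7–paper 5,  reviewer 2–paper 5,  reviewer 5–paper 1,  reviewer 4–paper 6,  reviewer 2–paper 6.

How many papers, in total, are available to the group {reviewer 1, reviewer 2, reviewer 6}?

The union of neighbours of {reviewer 1, reviewer 2, reviewer 6} is {paper 2, paper 3, paper 4, paper 5, paper 6}, which has 5 elements.
Since |N(S)| = 5 ≥ |S| = 3, Hall's condition holds for this subset.

5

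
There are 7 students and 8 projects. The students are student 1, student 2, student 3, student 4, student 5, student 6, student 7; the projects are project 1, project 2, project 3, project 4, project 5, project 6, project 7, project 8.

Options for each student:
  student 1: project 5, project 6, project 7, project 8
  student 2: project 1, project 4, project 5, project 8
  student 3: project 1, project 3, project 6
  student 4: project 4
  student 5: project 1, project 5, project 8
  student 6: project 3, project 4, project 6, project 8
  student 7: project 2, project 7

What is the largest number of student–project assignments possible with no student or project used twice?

A valid assignment of size 7: student 1–project 8, student 2–project 5, student 3–project 3, student 4–project 4, student 5–project 1, student 6–project 6, student 7–project 7.
All 7 students are matched, so no larger matching exists.

7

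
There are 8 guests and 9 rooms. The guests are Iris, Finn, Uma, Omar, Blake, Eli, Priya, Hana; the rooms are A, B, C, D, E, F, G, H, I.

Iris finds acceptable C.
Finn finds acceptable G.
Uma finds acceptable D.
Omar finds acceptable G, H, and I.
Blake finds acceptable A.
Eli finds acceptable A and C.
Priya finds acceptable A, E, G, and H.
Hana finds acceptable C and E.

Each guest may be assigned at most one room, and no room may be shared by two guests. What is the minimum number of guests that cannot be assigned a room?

A valid assignment of size 7: Iris→C, Finn→G, Uma→D, Omar→I, Blake→A, Priya→H, Hana→E.
The set {Iris, Blake, Eli} has only 2 neighbours ({A, C}), so by Hall's theorem at most 7 of the 8 guests can be matched.
That matches 7 of the 8, leaving 1 unmatched; no matching can do better.

1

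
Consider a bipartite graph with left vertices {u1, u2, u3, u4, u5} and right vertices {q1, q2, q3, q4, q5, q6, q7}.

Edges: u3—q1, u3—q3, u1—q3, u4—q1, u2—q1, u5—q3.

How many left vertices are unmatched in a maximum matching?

3

One maximum matching: u1-q3, u2-q1.
The set {u1, u2, u3, u4, u5} has only 2 neighbours ({q1, q3}), so by Hall's theorem at most 2 of the 5 left vertices can be matched.
That matches 2 of the 5, leaving 3 unmatched; no matching can do better.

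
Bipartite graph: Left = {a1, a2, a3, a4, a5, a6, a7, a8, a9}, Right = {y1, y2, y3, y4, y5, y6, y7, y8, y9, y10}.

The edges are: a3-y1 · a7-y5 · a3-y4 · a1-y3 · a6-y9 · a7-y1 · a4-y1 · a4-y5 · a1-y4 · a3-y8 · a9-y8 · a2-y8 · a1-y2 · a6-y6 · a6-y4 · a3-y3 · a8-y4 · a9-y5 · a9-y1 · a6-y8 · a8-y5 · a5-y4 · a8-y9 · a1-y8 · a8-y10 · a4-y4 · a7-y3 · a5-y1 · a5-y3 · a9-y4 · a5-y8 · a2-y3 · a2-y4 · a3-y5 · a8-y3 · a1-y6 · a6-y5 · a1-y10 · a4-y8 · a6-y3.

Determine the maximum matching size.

One maximum matching: a1→y6, a2→y8, a3→y5, a4→y4, a5→y1, a6→y9, a7→y3, a8→y10.
The set {a2, a3, a4, a5, a7, a9} has only 5 neighbours ({y1, y3, y4, y5, y8}), so by Hall's theorem at most 8 of the 9 left vertices can be matched.

8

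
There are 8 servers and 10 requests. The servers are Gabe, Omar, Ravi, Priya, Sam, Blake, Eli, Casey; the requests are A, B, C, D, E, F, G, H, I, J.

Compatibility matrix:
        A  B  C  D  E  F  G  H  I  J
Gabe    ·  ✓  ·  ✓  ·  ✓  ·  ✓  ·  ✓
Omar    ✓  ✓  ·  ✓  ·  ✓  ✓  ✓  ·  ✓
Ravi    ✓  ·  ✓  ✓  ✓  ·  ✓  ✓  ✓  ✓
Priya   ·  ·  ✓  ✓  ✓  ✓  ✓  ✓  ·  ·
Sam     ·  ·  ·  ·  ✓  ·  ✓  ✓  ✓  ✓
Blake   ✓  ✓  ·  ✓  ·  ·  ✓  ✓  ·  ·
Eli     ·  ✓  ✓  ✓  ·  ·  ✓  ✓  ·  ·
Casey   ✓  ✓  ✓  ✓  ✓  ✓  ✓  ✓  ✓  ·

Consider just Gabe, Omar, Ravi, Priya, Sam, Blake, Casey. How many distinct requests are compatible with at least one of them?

The union of neighbours of {Gabe, Omar, Ravi, Priya, Sam, Blake, Casey} is {A, B, C, D, E, F, G, H, I, J}, which has 10 elements.
Since |N(S)| = 10 ≥ |S| = 7, Hall's condition holds for this subset.

10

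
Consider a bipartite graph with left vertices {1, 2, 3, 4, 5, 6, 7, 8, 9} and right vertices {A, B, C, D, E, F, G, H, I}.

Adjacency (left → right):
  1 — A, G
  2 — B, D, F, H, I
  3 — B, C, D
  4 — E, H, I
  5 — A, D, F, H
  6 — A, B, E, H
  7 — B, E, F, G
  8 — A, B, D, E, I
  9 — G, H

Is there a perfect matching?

A valid assignment of size 9: 1→A, 2→H, 3→C, 4→I, 5→D, 6→B, 7→F, 8→E, 9→G.
All 9 left vertices are covered.

Yes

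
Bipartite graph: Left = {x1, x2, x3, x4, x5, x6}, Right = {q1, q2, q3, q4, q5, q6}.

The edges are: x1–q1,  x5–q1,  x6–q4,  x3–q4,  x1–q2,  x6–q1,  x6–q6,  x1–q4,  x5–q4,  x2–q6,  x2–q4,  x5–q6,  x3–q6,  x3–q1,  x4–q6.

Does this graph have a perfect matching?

The set {x2, x3, x4, x5, x6} has only 3 neighbours ({q1, q4, q6}), so by Hall's theorem at most 4 of the 6 left vertices can be matched.
Hence no matching covers every left vertex.

No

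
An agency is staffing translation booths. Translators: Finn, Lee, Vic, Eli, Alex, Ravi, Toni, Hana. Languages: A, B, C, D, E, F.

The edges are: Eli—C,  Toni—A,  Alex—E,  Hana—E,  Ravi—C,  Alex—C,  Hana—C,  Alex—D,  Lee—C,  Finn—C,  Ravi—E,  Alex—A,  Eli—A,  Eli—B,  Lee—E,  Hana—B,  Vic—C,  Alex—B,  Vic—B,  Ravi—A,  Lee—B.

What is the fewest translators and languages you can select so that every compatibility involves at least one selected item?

5

The 5 edges Finn–C, Lee–E, Vic–B, Eli–A, Alex–D form a matching, so any vertex cover needs at least 5 vertices (one per matched edge).
Conversely {Alex, A, B, C, E} meets every edge and has exactly 5 vertices, so 5 is optimal.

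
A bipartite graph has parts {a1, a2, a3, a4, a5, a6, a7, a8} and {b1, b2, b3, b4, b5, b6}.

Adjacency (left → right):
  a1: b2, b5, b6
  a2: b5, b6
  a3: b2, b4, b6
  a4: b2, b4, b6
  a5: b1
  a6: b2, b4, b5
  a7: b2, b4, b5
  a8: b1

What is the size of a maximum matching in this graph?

For example, pair a1–b2, a2–b5, a3–b4, a4–b6, a5–b1.
The set {a1, a2, a3, a4, a5, a6, a7, a8} has only 5 neighbours ({b1, b2, b4, b5, b6}), so by Hall's theorem at most 5 of the 8 left vertices can be matched.

5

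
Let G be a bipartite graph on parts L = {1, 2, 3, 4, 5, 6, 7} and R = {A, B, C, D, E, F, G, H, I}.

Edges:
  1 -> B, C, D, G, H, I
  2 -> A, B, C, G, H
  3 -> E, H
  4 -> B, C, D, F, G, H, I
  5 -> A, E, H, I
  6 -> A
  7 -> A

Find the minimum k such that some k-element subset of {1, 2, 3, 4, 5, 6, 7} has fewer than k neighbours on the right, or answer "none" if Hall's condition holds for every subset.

Take S = {6, 7}. Its neighbourhood is {A}, so |N(S)| = 1 < |S| = 2.
No single vertex violates Hall's condition since each has at least one neighbour, so 2 is the minimum.

2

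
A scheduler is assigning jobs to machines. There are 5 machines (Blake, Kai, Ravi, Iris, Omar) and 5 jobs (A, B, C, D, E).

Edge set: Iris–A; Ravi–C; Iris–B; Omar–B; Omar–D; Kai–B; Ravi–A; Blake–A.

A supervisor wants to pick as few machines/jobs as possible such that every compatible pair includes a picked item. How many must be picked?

The 4 edges Blake–A, Kai–B, Ravi–C, Omar–D form a matching, so any vertex cover needs at least 4 vertices (one per matched edge).
Conversely {Ravi, Omar, A, B} meets every edge and has exactly 4 vertices, so 4 is optimal.

4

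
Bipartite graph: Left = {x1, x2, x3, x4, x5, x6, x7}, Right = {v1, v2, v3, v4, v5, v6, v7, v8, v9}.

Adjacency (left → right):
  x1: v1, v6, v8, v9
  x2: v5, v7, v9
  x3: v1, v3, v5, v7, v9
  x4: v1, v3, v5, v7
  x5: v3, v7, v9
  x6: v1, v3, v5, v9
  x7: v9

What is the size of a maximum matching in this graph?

6

For example, pair x1→v6, x2→v5, x3→v9, x4→v7, x5→v3, x6→v1.
The set {x2, x3, x4, x5, x6, x7} has only 5 neighbours ({v1, v3, v5, v7, v9}), so by Hall's theorem at most 6 of the 7 left vertices can be matched.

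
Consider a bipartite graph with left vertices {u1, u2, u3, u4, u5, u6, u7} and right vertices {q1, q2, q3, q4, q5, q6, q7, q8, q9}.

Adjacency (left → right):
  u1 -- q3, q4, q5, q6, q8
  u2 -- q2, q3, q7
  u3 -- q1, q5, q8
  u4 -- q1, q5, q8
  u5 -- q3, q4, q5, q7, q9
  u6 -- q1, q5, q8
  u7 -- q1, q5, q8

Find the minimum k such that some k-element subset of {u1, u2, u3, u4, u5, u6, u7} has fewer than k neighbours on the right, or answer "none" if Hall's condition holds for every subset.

4

Take S = {u3, u4, u6, u7}. Its neighbourhood is {q1, q5, q8}, so |N(S)| = 3 < |S| = 4.
Every subset of size less than 4 has at least as many neighbours as members, so 4 is the minimum.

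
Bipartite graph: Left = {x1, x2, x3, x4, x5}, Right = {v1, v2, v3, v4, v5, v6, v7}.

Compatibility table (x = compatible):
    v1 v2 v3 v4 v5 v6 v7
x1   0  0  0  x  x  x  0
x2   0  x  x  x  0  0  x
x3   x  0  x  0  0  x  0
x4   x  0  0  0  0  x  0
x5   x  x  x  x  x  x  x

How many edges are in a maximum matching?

5

A valid assignment of size 5: x1–v4, x2–v2, x3–v1, x4–v6, x5–v3.
This saturates every left vertex, so 5 is the maximum.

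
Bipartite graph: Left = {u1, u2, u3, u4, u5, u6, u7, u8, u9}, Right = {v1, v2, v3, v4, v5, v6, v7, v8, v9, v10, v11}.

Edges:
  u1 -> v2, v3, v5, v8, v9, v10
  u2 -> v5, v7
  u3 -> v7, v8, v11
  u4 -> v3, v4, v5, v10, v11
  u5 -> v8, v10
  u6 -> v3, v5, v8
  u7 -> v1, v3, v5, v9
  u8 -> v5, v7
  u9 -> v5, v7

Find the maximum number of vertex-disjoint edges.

8

A valid assignment of size 8: u1→v2, u2→v5, u3→v11, u4→v10, u5→v8, u6→v3, u7→v1, u8→v7.
The set {u2, u8, u9} has only 2 neighbours ({v5, v7}), so by Hall's theorem at most 8 of the 9 left vertices can be matched.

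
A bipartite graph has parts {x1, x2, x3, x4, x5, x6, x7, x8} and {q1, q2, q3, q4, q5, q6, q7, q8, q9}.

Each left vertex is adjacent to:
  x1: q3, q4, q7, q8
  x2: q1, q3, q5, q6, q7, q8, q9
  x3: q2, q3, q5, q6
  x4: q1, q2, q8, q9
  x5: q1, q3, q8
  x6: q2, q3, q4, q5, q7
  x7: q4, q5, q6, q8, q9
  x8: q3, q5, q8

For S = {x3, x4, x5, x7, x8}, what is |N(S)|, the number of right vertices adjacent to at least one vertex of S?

The union of neighbours of {x3, x4, x5, x7, x8} is {q1, q2, q3, q4, q5, q6, q8, q9}, which has 8 elements.
Since |N(S)| = 8 ≥ |S| = 5, Hall's condition holds for this subset.

8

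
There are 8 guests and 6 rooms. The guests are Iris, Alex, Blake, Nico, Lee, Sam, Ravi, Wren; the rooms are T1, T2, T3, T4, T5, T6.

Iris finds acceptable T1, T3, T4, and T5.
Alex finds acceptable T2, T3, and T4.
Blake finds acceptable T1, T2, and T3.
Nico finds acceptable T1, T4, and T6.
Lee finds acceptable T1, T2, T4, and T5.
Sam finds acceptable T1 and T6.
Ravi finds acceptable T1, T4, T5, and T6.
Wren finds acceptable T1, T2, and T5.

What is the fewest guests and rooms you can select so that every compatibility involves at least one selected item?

6

A maximum matching has 6 edges (e.g. Iris–T4, Alex–T3, Blake–T2, Nico–T1, Lee–T5, Sam–T6).
By König's theorem the minimum vertex cover has the same size. One such cover is {T1, T2, T3, T4, T5, T6}.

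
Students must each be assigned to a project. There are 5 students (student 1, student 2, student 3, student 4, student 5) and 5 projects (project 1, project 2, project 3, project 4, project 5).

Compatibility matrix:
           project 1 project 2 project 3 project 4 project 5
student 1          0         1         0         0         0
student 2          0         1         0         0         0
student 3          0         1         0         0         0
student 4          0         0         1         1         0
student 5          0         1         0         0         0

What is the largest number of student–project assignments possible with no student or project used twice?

For example, pair student 1-project 2, student 4-project 4.
The set {student 1, student 2, student 3, student 5} has only 1 neighbour ({project 2}), so by Hall's theorem at most 2 of the 5 students can be matched.

2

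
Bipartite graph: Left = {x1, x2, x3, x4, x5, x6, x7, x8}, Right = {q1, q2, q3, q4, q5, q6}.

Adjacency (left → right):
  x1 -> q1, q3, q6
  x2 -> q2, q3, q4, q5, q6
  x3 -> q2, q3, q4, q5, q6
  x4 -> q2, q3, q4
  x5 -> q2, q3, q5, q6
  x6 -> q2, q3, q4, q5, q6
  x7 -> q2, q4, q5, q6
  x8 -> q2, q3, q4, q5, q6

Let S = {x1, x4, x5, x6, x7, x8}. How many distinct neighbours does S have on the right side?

The union of neighbours of {x1, x4, x5, x6, x7, x8} is {q1, q2, q3, q4, q5, q6}, which has 6 elements.
Since |N(S)| = 6 ≥ |S| = 6, Hall's condition holds for this subset.

6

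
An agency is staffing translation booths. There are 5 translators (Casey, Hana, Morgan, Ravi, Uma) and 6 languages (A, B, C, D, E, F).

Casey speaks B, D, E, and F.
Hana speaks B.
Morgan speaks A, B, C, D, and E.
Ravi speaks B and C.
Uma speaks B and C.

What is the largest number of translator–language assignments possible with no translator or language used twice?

A valid assignment of size 4: Casey→E, Hana→B, Morgan→A, Ravi→C.
The set {Hana, Ravi, Uma} has only 2 neighbours ({B, C}), so by Hall's theorem at most 4 of the 5 translators can be matched.

4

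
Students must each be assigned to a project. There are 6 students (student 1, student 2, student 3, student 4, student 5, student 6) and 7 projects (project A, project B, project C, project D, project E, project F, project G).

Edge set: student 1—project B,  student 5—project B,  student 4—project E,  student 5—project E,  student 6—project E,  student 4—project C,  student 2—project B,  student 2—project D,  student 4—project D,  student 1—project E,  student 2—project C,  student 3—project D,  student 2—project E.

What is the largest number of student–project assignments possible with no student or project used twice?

4

A valid assignment of size 4: student 1–project B, student 2–project C, student 3–project D, student 4–project E.
The set {student 1, student 2, student 3, student 4, student 5, student 6} has only 4 neighbours ({project B, project C, project D, project E}), so by Hall's theorem at most 4 of the 6 students can be matched.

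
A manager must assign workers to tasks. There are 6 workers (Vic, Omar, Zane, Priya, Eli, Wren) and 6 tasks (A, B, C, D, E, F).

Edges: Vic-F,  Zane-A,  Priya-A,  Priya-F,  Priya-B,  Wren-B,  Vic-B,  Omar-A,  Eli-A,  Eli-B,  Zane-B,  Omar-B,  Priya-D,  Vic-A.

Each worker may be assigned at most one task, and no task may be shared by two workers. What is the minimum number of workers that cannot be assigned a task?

A valid assignment of size 4: Vic-F, Omar-A, Zane-B, Priya-D.
The set {Omar, Zane, Eli, Wren} has only 2 neighbours ({A, B}), so by Hall's theorem at most 4 of the 6 workers can be matched.
That matches 4 of the 6, leaving 2 unmatched; no matching can do better.

2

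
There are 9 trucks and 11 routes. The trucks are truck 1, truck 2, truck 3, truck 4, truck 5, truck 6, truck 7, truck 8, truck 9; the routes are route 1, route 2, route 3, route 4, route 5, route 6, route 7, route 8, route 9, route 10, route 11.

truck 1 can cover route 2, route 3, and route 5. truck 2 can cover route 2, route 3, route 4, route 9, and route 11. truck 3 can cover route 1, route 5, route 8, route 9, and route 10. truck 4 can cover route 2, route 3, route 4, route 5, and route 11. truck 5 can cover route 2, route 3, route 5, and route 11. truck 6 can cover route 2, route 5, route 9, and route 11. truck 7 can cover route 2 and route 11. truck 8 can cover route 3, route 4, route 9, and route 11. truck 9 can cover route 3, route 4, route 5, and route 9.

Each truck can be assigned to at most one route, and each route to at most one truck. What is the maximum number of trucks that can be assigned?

7

A valid assignment of size 7: truck 1-route 5, truck 2-route 3, truck 3-route 8, truck 4-route 4, truck 5-route 11, truck 6-route 9, truck 7-route 2.
The set {truck 1, truck 2, truck 4, truck 5, truck 6, truck 7, truck 8, truck 9} has only 6 neighbours ({route 11, route 2, route 3, route 4, route 5, route 9}), so by Hall's theorem at most 7 of the 9 trucks can be matched.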